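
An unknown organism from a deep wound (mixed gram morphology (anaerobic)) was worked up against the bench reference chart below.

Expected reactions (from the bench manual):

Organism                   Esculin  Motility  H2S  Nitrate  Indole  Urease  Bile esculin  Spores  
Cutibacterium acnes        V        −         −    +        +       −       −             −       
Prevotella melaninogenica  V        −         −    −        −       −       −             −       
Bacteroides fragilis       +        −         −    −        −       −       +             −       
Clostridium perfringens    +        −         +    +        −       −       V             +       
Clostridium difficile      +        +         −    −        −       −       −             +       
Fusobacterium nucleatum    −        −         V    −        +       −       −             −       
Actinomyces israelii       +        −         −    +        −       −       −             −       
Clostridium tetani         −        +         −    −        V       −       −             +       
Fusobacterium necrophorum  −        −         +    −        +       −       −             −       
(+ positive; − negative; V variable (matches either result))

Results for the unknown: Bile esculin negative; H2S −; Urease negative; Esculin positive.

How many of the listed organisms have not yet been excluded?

4

H2S −: excludes Clostridium perfringens, Fusobacterium necrophorum — 7 left.
Urease −: all 7 remaining candidates are consistent.
Bile esculin −: excludes Bacteroides fragilis — 6 left.
Esculin +: excludes Fusobacterium nucleatum, Clostridium tetani — 4 left.
Still consistent: Actinomyces israelii, Clostridium difficile, Cutibacterium acnes, Prevotella melaninogenica.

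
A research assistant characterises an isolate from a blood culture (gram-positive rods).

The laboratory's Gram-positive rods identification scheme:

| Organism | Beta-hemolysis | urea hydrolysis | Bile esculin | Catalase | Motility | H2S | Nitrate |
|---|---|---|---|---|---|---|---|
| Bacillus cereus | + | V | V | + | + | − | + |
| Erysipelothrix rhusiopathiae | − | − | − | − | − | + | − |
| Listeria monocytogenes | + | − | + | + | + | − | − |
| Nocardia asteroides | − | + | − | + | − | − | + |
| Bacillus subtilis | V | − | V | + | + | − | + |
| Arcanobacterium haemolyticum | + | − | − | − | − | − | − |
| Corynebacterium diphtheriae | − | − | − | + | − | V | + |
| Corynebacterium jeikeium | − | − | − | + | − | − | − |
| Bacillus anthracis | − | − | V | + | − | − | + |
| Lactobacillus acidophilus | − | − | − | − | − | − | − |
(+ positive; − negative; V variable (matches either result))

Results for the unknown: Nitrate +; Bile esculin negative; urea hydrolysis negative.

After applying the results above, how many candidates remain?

Bile esculin −: excludes Listeria monocytogenes — 9 left.
Nitrate +: excludes Erysipelothrix rhusiopathiae, Arcanobacterium haemolyticum, Corynebacterium jeikeium, Lactobacillus acidophilus — 5 left.
urea hydrolysis −: excludes Nocardia asteroides — 4 left.
Still consistent: Bacillus anthracis, Bacillus cereus, Bacillus subtilis, Corynebacterium diphtheriae.

4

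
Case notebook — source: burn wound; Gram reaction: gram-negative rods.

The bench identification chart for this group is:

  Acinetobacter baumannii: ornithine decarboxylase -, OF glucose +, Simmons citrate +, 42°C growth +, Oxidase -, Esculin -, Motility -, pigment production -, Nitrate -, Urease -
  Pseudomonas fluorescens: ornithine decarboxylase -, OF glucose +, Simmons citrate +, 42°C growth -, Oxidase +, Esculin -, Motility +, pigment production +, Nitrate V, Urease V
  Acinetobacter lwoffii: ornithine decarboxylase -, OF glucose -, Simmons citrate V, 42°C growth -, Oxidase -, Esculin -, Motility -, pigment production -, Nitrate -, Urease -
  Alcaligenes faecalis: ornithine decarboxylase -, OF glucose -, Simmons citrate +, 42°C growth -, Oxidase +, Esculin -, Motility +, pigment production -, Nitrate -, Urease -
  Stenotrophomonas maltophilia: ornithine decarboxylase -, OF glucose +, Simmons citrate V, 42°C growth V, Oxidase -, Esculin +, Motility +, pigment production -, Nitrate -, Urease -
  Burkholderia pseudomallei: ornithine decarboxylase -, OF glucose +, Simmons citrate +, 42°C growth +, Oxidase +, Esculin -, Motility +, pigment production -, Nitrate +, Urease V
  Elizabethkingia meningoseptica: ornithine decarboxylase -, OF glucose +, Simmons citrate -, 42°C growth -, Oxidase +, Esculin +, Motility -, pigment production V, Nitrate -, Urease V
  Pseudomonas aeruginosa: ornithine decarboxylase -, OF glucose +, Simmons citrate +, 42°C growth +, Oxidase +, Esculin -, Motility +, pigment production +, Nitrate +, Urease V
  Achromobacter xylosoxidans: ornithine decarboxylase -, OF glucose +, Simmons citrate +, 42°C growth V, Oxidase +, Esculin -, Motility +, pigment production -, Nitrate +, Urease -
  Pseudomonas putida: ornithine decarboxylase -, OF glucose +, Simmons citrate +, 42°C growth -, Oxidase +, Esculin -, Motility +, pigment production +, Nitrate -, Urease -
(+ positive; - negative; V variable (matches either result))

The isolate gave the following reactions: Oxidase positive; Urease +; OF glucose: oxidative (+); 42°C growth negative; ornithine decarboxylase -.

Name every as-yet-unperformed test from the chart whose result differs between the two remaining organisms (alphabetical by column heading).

Esculin, Motility, Simmons citrate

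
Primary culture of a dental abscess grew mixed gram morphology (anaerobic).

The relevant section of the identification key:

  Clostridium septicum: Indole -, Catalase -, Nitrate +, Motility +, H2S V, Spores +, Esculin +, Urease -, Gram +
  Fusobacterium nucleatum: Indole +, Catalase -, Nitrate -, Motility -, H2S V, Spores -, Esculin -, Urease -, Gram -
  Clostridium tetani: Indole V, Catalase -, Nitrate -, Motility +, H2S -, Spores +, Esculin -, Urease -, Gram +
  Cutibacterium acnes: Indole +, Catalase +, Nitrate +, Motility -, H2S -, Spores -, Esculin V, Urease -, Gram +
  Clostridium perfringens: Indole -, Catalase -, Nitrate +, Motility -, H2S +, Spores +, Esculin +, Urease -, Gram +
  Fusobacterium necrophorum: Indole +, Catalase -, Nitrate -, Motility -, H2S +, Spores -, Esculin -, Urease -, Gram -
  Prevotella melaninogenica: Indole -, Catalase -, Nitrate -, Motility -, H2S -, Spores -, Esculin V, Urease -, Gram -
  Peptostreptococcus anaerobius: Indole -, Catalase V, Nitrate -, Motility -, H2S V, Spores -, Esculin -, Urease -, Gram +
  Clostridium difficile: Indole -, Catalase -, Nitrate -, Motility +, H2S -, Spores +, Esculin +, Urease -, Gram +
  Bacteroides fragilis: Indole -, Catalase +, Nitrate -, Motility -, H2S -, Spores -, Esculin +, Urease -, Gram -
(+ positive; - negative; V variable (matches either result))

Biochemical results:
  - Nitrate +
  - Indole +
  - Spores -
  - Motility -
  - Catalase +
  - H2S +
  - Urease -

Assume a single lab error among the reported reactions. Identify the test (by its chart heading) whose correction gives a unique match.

H2S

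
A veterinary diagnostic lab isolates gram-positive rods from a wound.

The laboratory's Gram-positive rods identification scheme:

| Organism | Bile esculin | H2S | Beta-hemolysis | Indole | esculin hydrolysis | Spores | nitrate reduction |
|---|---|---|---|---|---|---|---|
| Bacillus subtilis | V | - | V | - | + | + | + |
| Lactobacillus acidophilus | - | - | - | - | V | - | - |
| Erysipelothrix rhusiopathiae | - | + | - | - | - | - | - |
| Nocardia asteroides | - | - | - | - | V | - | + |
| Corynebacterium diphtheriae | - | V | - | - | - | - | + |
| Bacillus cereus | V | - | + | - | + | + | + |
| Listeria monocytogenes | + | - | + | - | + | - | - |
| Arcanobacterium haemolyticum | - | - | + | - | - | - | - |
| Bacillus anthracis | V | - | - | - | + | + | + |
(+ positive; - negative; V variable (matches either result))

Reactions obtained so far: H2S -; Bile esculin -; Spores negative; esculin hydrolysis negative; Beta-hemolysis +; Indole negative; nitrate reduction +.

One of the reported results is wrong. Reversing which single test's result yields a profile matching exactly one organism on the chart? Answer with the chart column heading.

As reported, no row in the chart matches all 7 reactions.
Reversing Bile esculin → still no organism matches.
Reversing nitrate reduction (to -) → unique match: Arcanobacterium haemolyticum.
Reversing Beta-hemolysis → 2 organisms match (not unique).
Reversing esculin hydrolysis → still no organism matches.
Reversing Spores → still no organism matches.
Reversing H2S → still no organism matches.
Reversing Indole → still no organism matches.

nitrate reduction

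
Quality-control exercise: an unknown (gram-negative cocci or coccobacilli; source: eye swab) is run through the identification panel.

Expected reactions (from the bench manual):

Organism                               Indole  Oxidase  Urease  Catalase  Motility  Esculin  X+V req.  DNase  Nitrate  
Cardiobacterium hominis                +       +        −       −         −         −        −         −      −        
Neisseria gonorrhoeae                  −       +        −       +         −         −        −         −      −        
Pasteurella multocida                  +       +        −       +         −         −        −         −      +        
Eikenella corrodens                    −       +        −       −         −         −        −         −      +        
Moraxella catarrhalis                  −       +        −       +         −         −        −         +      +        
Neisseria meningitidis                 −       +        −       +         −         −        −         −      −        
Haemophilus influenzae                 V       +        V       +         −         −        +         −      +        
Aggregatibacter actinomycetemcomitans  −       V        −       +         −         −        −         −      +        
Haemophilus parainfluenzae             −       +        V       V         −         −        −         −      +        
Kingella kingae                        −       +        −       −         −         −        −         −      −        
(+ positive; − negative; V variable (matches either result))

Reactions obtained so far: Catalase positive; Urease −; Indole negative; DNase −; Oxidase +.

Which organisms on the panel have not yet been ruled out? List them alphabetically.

Urease −: all 10 remaining candidates are consistent.
Oxidase +: all 10 remaining candidates are consistent.
DNase −: excludes Moraxella catarrhalis — 9 left.
Indole −: excludes Cardiobacterium hominis, Pasteurella multocida — 7 left.
Catalase +: excludes Eikenella corrodens, Kingella kingae — 5 left.

Aggregatibacter actinomycetemcomitans, Haemophilus influenzae, Haemophilus parainfluenzae, Neisseria gonorrhoeae, Neisseria meningitidis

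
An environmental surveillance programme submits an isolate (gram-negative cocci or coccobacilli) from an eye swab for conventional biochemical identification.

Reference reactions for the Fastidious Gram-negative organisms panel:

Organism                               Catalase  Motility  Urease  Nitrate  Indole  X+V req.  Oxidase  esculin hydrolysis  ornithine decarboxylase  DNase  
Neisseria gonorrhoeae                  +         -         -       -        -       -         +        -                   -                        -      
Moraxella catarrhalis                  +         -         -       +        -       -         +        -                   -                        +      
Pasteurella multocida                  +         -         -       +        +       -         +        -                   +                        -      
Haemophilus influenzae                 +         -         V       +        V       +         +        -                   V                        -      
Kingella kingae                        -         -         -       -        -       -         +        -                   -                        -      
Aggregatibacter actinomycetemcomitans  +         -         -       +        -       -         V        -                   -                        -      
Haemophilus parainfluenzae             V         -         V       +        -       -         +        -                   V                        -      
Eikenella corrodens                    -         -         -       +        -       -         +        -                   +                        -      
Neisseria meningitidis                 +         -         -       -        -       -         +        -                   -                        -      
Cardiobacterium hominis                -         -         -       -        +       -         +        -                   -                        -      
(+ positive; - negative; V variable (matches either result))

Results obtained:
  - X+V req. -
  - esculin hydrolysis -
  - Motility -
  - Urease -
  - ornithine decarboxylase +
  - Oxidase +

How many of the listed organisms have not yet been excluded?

3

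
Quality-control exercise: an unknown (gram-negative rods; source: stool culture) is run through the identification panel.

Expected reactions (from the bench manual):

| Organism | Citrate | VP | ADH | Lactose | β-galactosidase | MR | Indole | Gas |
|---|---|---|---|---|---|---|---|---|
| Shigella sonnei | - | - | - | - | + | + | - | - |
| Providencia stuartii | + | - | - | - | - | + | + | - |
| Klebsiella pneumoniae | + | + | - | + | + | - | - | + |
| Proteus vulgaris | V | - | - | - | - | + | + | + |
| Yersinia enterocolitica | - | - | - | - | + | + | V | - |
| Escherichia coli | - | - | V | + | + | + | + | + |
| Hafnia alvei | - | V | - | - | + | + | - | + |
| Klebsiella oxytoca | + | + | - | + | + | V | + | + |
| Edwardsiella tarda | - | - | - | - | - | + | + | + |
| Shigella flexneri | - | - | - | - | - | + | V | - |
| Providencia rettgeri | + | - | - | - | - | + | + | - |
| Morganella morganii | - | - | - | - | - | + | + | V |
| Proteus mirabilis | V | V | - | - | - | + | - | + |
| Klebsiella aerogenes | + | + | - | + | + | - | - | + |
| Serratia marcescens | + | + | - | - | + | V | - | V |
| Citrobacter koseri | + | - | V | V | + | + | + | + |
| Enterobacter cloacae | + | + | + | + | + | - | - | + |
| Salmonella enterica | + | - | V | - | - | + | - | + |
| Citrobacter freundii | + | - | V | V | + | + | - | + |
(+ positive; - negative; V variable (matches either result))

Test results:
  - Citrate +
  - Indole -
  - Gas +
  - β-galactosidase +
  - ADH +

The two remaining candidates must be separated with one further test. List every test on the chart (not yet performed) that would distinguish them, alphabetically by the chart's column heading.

ADH +: excludes 14 organisms — 5 left.
Gas +: all 5 remaining candidates are consistent.
Citrate +: excludes Escherichia coli — 4 left.
Indole -: excludes Citrobacter koseri — 3 left.
β-galactosidase +: excludes Salmonella enterica — 2 left.
Two candidates remain: Citrobacter freundii and Enterobacter cloacae.
  VP: Citrobacter freundii -, Enterobacter cloacae + — discriminates.
  Lactose: V vs + — variable for at least one, does not separate.
  MR: Citrobacter freundii +, Enterobacter cloacae - — discriminates.

MR, VP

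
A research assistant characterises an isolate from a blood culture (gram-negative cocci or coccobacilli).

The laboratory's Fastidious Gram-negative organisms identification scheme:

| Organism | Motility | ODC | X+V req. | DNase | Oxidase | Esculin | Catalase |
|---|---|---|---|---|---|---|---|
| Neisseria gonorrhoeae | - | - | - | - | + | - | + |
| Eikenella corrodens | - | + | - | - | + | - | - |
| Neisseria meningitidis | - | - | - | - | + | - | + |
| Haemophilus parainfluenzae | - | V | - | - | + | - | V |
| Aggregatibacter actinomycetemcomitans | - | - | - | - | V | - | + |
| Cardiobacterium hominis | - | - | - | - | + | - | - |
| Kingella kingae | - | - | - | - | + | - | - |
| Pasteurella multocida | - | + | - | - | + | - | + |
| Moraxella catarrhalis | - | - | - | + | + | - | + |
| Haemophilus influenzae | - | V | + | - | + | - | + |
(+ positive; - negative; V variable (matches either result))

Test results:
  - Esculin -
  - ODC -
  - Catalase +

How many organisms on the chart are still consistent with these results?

Esculin -: all 10 remaining candidates are consistent.
ODC -: excludes Eikenella corrodens, Pasteurella multocida — 8 left.
Catalase +: excludes Cardiobacterium hominis, Kingella kingae — 6 left.
Still consistent: Aggregatibacter actinomycetemcomitans, Haemophilus influenzae, Haemophilus parainfluenzae, Moraxella catarrhalis, Neisseria gonorrhoeae, Neisseria meningitidis.

6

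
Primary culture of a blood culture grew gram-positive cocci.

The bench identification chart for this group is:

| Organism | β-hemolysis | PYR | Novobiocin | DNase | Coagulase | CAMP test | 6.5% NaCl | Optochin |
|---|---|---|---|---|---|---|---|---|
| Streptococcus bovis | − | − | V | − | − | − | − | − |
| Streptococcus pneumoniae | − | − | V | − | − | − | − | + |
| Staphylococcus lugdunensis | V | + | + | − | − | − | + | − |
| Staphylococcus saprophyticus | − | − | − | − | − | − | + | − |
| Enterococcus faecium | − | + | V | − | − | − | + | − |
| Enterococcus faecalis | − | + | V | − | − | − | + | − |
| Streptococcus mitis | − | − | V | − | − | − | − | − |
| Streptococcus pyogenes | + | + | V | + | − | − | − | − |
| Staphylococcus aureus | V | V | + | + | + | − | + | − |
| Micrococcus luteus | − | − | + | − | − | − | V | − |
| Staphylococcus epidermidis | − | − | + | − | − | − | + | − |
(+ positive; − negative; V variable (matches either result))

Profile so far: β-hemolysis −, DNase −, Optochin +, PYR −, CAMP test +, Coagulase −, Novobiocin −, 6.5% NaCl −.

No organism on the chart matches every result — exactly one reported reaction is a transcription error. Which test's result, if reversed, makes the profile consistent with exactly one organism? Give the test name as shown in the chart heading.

CAMP test

As reported, no row in the chart matches all 8 reactions.
Reversing Novobiocin → still no organism matches.
Reversing Coagulase → still no organism matches.
Reversing CAMP test (to −) → unique match: Streptococcus pneumoniae.
Reversing 6.5% NaCl → still no organism matches.
Reversing DNase → still no organism matches.
Reversing β-hemolysis → still no organism matches.
Reversing PYR → still no organism matches.
Reversing Optochin → still no organism matches.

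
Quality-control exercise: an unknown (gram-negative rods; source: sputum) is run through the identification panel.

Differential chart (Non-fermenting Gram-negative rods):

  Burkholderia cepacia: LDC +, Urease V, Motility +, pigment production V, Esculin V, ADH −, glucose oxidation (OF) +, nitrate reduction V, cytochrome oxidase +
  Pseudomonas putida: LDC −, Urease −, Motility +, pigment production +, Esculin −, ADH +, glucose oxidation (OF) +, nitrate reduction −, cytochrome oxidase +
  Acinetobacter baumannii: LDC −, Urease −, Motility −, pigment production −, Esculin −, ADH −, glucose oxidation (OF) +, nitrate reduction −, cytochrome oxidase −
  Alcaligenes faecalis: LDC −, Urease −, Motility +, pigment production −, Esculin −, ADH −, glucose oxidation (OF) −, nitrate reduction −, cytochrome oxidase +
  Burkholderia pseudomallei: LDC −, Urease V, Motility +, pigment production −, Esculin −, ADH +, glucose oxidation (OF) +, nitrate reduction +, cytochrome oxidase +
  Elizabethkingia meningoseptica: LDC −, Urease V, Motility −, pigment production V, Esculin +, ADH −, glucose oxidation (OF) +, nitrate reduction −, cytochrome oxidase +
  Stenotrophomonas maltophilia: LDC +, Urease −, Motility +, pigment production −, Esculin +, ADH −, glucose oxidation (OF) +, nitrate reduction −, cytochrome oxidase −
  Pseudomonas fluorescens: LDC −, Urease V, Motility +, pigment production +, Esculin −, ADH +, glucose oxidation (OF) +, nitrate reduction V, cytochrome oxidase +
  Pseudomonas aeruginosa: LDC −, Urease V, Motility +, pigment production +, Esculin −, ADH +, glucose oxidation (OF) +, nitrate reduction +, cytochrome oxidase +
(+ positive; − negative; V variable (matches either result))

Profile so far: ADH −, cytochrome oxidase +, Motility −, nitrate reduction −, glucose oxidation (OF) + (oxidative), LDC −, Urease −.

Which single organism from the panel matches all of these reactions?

Elizabethkingia meningoseptica

cytochrome oxidase +: excludes Acinetobacter baumannii, Stenotrophomonas maltophilia — 7 left.
Motility −: excludes 6 organisms — 1 left.
nitrate reduction −: the one remaining candidate is consistent.
Urease −: the one remaining candidate is consistent.
LDC −: the one remaining candidate is consistent.
ADH −: the one remaining candidate is consistent.
glucose oxidation (OF) +: the one remaining candidate is consistent.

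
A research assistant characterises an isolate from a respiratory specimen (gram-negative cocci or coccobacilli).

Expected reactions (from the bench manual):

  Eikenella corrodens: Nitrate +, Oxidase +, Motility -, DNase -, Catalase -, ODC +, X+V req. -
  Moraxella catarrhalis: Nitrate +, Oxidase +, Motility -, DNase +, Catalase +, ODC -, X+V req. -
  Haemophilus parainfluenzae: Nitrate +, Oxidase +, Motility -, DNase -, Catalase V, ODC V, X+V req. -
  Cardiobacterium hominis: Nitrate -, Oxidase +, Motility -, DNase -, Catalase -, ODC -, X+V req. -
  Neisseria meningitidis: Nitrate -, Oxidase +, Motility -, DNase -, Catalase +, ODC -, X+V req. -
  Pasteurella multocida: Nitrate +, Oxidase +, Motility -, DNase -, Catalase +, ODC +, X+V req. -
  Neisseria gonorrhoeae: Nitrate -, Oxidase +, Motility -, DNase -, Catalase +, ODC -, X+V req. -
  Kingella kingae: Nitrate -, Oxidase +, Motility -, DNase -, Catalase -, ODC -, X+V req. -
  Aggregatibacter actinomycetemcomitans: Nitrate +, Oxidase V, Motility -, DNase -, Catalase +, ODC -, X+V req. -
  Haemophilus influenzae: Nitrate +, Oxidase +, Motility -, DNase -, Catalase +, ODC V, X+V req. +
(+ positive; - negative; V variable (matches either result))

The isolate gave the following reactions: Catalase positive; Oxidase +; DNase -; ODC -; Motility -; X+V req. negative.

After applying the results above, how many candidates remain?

ODC -: excludes Eikenella corrodens, Pasteurella multocida — 8 left.
Motility -: all 8 remaining candidates are consistent.
DNase -: excludes Moraxella catarrhalis — 7 left.
Oxidase +: all 7 remaining candidates are consistent.
X+V req. -: excludes Haemophilus influenzae — 6 left.
Catalase +: excludes Cardiobacterium hominis, Kingella kingae — 4 left.
Still consistent: Aggregatibacter actinomycetemcomitans, Haemophilus parainfluenzae, Neisseria gonorrhoeae, Neisseria meningitidis.

4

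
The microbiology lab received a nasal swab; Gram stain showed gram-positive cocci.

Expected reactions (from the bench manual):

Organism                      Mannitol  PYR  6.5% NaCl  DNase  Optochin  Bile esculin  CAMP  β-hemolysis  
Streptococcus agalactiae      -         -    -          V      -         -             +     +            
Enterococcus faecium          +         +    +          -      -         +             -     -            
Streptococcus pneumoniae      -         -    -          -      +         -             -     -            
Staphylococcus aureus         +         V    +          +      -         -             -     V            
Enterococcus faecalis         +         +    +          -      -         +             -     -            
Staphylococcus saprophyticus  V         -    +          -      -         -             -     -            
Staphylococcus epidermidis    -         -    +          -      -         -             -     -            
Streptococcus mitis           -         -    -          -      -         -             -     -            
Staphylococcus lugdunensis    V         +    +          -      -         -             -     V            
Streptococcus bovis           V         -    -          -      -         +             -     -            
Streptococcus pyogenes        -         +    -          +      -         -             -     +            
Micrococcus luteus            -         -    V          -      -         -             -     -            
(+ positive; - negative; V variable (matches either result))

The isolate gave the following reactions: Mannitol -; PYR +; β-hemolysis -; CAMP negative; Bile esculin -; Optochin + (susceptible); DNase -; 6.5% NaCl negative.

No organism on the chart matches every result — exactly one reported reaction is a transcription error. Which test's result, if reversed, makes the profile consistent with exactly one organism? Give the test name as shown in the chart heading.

PYR

As reported, no row in the chart matches all 8 reactions.
Reversing PYR (to -) → unique match: Streptococcus pneumoniae.
Reversing β-hemolysis → still no organism matches.
Reversing Bile esculin → still no organism matches.
Reversing DNase → still no organism matches.
Reversing 6.5% NaCl → still no organism matches.
Reversing CAMP → still no organism matches.
Reversing Optochin → still no organism matches.
Reversing Mannitol → still no organism matches.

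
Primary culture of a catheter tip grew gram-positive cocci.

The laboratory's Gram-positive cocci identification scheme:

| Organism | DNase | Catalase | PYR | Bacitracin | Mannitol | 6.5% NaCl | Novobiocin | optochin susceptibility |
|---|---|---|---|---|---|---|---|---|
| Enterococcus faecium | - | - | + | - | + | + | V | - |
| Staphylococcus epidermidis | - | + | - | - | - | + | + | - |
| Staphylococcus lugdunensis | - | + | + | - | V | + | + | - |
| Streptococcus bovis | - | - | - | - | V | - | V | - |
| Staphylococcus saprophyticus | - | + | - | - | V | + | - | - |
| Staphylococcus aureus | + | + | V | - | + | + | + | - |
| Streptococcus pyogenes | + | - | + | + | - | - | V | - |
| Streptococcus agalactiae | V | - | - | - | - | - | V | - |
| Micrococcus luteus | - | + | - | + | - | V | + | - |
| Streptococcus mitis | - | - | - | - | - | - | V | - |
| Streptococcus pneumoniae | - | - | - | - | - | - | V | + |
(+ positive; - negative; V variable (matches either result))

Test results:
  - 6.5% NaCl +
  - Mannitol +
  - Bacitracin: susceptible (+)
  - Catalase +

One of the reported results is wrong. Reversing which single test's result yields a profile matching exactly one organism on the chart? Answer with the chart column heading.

As reported, no row in the chart matches all 4 reactions.
Reversing Bacitracin → 3 organisms match (not unique).
Reversing Catalase → still no organism matches.
Reversing 6.5% NaCl → still no organism matches.
Reversing Mannitol (to -) → unique match: Micrococcus luteus.

Mannitol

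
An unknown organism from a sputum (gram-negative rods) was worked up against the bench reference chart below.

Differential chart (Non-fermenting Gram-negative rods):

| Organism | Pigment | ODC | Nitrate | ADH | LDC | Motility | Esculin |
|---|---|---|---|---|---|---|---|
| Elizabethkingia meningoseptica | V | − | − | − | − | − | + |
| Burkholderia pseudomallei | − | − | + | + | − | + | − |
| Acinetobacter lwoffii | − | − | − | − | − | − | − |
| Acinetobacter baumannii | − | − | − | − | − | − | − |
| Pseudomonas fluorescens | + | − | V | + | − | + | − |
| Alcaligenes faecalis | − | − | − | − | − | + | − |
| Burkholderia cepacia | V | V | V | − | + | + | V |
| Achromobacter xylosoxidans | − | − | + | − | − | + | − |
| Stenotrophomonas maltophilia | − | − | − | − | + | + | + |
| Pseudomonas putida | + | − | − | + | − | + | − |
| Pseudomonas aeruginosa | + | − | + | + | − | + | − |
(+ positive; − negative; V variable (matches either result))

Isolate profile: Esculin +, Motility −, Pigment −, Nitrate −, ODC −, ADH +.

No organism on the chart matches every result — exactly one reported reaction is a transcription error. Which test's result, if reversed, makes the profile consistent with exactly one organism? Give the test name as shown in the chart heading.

ADH

As reported, no row in the chart matches all 6 reactions.
Reversing Motility → still no organism matches.
Reversing Pigment → still no organism matches.
Reversing ADH (to −) → unique match: Elizabethkingia meningoseptica.
Reversing Nitrate → still no organism matches.
Reversing Esculin → still no organism matches.
Reversing ODC → still no organism matches.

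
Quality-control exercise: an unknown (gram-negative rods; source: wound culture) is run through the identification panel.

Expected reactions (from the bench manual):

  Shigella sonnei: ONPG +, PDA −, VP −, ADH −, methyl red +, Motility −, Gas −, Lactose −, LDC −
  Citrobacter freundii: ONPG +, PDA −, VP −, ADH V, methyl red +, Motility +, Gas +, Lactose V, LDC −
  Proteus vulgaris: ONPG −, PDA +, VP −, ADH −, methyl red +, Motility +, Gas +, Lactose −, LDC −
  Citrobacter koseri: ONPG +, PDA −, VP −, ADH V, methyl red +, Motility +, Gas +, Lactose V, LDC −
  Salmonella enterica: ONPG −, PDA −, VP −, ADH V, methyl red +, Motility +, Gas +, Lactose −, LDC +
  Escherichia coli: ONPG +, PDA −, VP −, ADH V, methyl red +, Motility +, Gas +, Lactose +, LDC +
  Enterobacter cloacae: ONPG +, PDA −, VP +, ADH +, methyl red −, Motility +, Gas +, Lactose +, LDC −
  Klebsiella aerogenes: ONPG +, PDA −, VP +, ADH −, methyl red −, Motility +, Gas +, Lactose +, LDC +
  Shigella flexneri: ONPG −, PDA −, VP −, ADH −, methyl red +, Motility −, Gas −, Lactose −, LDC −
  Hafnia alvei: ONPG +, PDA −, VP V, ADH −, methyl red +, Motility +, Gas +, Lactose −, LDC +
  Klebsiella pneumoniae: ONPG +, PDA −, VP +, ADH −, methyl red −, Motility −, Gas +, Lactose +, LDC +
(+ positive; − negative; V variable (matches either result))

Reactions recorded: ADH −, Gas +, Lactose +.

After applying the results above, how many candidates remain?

5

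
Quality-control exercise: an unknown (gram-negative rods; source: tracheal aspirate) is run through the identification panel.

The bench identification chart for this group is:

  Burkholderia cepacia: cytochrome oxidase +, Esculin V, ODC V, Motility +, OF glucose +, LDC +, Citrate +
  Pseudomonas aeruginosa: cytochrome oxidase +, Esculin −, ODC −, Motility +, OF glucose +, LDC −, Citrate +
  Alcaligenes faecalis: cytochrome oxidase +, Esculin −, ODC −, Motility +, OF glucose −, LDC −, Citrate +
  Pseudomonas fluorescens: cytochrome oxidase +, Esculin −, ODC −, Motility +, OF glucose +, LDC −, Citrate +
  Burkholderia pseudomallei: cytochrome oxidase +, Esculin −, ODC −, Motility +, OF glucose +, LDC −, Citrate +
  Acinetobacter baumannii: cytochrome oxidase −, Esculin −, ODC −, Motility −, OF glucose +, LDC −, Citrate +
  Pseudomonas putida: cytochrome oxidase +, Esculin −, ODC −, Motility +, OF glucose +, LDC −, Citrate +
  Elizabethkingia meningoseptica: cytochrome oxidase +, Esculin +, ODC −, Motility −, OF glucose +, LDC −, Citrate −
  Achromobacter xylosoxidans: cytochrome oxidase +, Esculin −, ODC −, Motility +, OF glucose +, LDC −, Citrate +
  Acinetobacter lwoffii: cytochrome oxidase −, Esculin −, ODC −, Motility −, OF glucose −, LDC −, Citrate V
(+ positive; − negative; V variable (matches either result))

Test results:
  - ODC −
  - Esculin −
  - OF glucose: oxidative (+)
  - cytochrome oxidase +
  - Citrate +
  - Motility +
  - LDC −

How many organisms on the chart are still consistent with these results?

ODC −: all 10 remaining candidates are consistent.
OF glucose +: excludes Alcaligenes faecalis, Acinetobacter lwoffii — 8 left.
cytochrome oxidase +: excludes Acinetobacter baumannii — 7 left.
Esculin −: excludes Elizabethkingia meningoseptica — 6 left.
LDC −: excludes Burkholderia cepacia — 5 left.
Citrate +: all 5 remaining candidates are consistent.
Motility +: all 5 remaining candidates are consistent.
Still consistent: Achromobacter xylosoxidans, Burkholderia pseudomallei, Pseudomonas aeruginosa, Pseudomonas fluorescens, Pseudomonas putida.

5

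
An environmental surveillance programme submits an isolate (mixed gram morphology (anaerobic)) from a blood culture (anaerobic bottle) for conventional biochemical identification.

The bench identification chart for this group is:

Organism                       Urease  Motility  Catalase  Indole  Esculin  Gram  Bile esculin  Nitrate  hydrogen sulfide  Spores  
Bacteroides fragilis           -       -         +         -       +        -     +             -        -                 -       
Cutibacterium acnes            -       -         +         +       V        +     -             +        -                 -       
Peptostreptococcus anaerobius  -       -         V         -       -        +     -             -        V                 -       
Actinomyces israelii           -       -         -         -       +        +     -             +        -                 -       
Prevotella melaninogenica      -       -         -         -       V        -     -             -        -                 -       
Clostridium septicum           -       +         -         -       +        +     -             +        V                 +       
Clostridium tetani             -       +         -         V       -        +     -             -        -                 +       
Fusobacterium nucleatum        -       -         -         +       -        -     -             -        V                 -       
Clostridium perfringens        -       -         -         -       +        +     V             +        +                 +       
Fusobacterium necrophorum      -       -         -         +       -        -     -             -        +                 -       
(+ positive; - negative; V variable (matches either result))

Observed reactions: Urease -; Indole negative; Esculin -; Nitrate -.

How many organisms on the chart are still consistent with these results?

Nitrate -: excludes Cutibacterium acnes, Actinomyces israelii, Clostridium septicum, Clostridium perfringens — 6 left.
Esculin -: excludes Bacteroides fragilis — 5 left.
Urease -: all 5 remaining candidates are consistent.
Indole -: excludes Fusobacterium nucleatum, Fusobacterium necrophorum — 3 left.
Still consistent: Clostridium tetani, Peptostreptococcus anaerobius, Prevotella melaninogenica.

3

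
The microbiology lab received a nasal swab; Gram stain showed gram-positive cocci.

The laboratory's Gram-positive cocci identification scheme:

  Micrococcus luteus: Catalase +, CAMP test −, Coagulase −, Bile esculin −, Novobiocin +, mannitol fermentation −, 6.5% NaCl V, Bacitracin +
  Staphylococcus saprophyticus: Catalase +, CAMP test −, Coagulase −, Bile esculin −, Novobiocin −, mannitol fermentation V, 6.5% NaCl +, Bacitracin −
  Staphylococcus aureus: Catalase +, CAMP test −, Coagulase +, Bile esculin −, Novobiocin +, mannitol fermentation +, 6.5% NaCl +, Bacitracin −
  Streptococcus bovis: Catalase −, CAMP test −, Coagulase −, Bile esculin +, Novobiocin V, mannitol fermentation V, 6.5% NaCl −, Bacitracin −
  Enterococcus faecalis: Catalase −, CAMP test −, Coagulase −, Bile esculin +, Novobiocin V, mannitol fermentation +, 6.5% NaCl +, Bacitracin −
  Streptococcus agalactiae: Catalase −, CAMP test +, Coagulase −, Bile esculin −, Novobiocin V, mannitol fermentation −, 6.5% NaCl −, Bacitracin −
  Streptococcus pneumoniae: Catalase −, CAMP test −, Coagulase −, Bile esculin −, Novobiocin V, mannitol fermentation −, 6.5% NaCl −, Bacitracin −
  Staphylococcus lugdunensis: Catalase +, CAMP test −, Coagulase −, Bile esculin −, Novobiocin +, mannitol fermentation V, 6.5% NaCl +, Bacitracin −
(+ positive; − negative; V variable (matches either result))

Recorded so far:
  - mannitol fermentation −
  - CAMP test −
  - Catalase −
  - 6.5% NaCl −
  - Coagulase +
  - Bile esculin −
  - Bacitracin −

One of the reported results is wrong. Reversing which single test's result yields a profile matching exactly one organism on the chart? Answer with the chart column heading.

As reported, no row in the chart matches all 7 reactions.
Reversing 6.5% NaCl → still no organism matches.
Reversing Coagulase (to −) → unique match: Streptococcus pneumoniae.
Reversing Bile esculin → still no organism matches.
Reversing Bacitracin → still no organism matches.
Reversing mannitol fermentation → still no organism matches.
Reversing CAMP test → still no organism matches.
Reversing Catalase → still no organism matches.

Coagulase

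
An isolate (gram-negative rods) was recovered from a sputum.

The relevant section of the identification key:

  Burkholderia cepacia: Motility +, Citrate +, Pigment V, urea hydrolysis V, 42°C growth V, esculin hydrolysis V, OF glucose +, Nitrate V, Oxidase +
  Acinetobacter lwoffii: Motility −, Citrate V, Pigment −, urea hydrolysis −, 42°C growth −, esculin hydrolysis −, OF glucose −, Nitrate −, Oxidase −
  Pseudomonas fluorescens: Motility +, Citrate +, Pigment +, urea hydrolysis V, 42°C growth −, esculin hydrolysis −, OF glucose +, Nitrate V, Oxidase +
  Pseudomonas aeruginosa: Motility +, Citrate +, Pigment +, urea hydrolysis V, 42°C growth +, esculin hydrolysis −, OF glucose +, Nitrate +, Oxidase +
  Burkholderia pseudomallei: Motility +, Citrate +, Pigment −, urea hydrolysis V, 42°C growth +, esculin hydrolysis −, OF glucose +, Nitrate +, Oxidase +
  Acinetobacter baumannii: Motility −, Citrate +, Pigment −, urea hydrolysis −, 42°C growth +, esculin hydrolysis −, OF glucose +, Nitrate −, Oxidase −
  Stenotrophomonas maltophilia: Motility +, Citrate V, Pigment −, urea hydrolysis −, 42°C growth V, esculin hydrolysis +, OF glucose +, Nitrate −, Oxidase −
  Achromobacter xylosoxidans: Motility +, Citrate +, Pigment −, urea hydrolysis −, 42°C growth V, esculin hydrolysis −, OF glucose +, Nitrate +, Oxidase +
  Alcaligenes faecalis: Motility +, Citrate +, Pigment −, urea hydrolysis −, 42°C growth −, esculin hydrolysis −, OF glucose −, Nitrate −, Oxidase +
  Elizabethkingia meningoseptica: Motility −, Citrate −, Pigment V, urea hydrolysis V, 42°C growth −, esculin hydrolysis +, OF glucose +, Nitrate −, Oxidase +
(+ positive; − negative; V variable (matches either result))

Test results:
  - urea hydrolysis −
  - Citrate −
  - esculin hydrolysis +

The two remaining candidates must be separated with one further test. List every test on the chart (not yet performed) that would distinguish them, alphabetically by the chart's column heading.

urea hydrolysis −: all 10 remaining candidates are consistent.
esculin hydrolysis +: excludes 7 organisms — 3 left.
Citrate −: excludes Burkholderia cepacia — 2 left.
Two candidates remain: Elizabethkingia meningoseptica and Stenotrophomonas maltophilia.
  Motility: Elizabethkingia meningoseptica −, Stenotrophomonas maltophilia + — discriminates.
  Pigment: V vs − — variable for at least one, does not separate.
  42°C growth: − vs V — variable for at least one, does not separate.
  OF glucose: + vs + — same for both, does not separate.
  Nitrate: − vs − — same for both, does not separate.
  Oxidase: Elizabethkingia meningoseptica +, Stenotrophomonas maltophilia − — discriminates.

Motility, Oxidase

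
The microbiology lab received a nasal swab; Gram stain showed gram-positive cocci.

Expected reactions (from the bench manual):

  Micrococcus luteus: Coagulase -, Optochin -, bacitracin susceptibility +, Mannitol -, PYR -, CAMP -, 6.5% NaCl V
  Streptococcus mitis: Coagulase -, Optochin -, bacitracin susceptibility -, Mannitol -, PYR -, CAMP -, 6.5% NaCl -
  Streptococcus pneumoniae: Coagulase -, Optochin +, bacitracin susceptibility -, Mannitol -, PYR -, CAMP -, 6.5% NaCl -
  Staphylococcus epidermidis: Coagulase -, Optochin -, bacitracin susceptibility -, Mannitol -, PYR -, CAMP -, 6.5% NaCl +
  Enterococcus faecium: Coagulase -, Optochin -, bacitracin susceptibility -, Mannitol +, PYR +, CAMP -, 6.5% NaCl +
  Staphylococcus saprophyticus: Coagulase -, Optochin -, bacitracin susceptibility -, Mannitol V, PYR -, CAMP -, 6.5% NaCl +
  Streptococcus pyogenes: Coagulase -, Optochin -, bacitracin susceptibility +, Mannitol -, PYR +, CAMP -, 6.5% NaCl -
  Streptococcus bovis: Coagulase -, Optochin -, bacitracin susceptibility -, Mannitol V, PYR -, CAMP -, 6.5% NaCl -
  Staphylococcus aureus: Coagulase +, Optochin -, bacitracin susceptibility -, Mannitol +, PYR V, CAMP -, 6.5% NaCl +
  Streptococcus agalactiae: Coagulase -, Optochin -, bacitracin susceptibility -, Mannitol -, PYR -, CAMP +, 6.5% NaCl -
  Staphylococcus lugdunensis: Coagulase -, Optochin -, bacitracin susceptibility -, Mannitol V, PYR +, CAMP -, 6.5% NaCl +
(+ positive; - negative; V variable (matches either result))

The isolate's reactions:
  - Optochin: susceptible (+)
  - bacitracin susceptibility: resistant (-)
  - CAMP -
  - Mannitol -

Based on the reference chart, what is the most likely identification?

Mannitol -: excludes Enterococcus faecium, Staphylococcus aureus — 9 left.
CAMP -: excludes Streptococcus agalactiae — 8 left.
Optochin +: excludes 7 organisms — 1 left.
bacitracin susceptibility -: the one remaining candidate is consistent.

Streptococcus pneumoniae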